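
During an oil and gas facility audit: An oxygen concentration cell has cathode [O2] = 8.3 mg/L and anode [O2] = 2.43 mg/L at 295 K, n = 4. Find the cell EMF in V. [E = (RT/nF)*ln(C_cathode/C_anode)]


Apply the Nernst concentration-cell relation: E = (RT/nF)*ln(C_cathode/C_anode)
RT/nF = 8.314*295/(4*96485) = 0.00635495 V
ln(8.3/2.43) = 1.22836
E = 0.00635495 * 1.22836 = 0.00781 V

0.00781 V


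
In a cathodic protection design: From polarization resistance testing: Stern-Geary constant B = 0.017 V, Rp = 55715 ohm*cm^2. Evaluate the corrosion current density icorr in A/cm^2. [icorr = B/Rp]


Apply the Stern-Geary relation: icorr = B / Rp
icorr = 0.017 / 55715 = 3.051×10^-7 A/cm^2

3.051×10^-7 A/cm^2


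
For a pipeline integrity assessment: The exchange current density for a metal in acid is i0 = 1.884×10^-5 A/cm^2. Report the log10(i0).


i0 = 1.884×10^-5 A/cm^2
log10(i0) = -4.725

-4.725


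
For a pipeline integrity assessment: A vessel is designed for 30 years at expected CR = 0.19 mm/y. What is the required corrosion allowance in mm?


Corrosion allowance = CR × design life
CA = 0.19 * 30 = 5.7 mm

5.7 mm


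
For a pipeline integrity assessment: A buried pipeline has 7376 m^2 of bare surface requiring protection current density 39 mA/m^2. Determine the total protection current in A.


I = area * current density, then convert mA → A (÷1000)
I = 7376 * 39 / 1000 = 287.66 A

287.66 A


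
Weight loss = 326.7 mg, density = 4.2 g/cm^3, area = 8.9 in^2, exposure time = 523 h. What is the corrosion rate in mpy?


Apply the mpy weight-loss relation: CR = 534 * W / (D * A * T)
Numerator: 534 * 326.7 = 174457.8
Denominator: 4.2 * 8.9 * 523 = 19549.74
CR = 174457.8 / 19549.74 = 8.92379 mpy

8.92379 mpy


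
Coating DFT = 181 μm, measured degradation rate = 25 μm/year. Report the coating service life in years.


Service life = thickness / degradation rate
Life = 181 / 25 = 7.2 years

7.2 years


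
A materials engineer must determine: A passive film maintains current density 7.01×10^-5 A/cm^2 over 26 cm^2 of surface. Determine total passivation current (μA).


I = i_pass * A, then convert A → μA (×10^6)
I = 7.01×10^-5 * 26 * 10^6 = 1822.6 μA

1822.6 μA


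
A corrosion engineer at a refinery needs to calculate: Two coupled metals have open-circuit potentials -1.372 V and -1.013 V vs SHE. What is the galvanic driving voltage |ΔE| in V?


Driving voltage is the absolute potential difference.
|ΔE| = |-1.372 − (-1.013)| = 0.359 V

0.359 V


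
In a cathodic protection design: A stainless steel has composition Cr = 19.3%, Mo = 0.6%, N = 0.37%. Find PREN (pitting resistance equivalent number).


Apply the PREN formula: PREN = Cr + 3.3*Mo + 16*N
PREN = 19.3 + 3.3*0.6 + 16*0.37
PREN = 19.3 + 1.98 + 5.92 = 27.2

27.2


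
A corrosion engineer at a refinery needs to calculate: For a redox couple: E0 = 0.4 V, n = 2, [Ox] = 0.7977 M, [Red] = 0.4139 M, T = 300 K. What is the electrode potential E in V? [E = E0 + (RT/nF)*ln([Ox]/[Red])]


Apply the Nernst equation: E = E0 + (RT/nF)*ln([Ox]/[Red])
Step 1: RT/nF = 8.314*300/(2*96485) = 0.01292533 V
Step 2: [Ox]/[Red] = 0.7977/0.4139 = 1.927277
Step 3: ln(1.927277) = 0.656108
Step 4: correction = 0.01292533 * 0.656108 = 0.0085 V
E = 0.4 + 0.0085 = 0.4085 V

0.4085 V


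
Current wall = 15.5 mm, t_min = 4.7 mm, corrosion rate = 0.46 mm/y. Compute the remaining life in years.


Apply the remaining-life relation: RL = (t_current − t_min) / CR
RL = (15.5 − 4.7) / 0.46 = 10.8 / 0.46 = 23.5 years

23.5 years


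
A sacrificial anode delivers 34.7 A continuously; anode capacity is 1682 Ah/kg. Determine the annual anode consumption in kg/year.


Annual consumption = current * hours per year / capacity
Rate = 34.7 * 8760 / 1682 = 180.7 kg/year

180.7 kg/year


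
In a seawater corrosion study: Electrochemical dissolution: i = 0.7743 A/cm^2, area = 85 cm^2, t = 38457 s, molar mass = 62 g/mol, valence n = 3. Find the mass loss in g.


Apply Faraday's law: m = i*A*t*M / (n*F)
Total charge passed Q = i*A*t = 0.7743*85*38457 = 2531066.6835 C
m = Q*M/(n*F) = 2531066.6835*62/(3*96485) = 542.143 g

542.143 g


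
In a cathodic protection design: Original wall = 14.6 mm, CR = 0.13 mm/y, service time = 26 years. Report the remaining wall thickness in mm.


Remaining wall = original − CR × time
t = 14.6 − 0.13*26 = 14.6 − 3.38 = 11.22 mm

11.22 mm


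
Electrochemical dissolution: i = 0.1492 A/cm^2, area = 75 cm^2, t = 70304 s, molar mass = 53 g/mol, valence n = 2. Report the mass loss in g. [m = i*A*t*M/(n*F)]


Apply Faraday's law: m = i*A*t*M / (n*F)
Total charge passed Q = i*A*t = 0.1492*75*70304 = 786701.76 C
m = Q*M/(n*F) = 786701.76*53/(2*96485) = 216.0709 g

216.0709 g


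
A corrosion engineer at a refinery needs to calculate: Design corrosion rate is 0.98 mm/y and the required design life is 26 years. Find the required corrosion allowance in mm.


Corrosion allowance = CR × design life
CA = 0.98 * 26 = 25.48 mm

25.48 mm


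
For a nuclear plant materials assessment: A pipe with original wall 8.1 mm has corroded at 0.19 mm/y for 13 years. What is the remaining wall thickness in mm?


Remaining wall = original − CR × time
t = 8.1 − 0.19*13 = 8.1 − 2.47 = 5.63 mm

5.63 mm


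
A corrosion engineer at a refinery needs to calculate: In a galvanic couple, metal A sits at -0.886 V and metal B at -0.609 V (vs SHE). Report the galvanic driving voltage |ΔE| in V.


Driving voltage is the absolute potential difference.
|ΔE| = |-0.886 − (-0.609)| = 0.277 V

0.277 V


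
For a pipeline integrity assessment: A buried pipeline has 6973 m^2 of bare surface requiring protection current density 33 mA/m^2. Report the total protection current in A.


I = area * current density, then convert mA → A (÷1000)
I = 6973 * 33 / 1000 = 230.11 A

230.11 A


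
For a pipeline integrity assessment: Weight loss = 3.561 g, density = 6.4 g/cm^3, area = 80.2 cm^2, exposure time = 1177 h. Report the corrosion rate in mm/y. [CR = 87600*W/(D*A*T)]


Apply the mm/y weight-loss relation: CR = 87600 * W / (D * A * T)
Numerator: 87600 * 3.561 = 311943.6
Denominator: 6.4 * 80.2 * 1177 = 604130.56
CR = 311943.6 / 604130.56 = 0.51635 mm/y

0.51635 mm/y


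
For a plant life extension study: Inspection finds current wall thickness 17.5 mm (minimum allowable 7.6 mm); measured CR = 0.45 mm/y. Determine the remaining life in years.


Apply the remaining-life relation: RL = (t_current − t_min) / CR
RL = (17.5 − 7.6) / 0.45 = 9.9 / 0.45 = 22.0 years

22.0 years


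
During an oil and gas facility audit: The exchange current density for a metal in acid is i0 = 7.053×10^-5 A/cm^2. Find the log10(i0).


i0 = 7.053×10^-5 A/cm^2
log10(i0) = -4.152

-4.152


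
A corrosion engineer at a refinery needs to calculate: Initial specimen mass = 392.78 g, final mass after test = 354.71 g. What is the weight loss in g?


Weight loss = initial − final
WL = 392.78 − 354.71 = 38.07 g

38.07 g


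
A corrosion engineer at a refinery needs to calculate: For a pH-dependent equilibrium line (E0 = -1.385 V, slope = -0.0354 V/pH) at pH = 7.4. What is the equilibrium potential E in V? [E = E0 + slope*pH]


Apply the Pourbaix line equation: E = E0 + slope*pH
E = -1.385 + (-0.0354)*7.4 = -1.385 + (-0.26196) = -1.64696 V
Rounded to 4 decimal places: E = -1.6470 V

-1.6470 V


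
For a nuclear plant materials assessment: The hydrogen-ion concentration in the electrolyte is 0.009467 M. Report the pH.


pH = −log10[H+]
pH = −log10(0.009467) = 2.02

2.02


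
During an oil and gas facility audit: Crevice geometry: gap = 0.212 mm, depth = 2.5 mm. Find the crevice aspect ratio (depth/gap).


Aspect ratio = depth / gap
Ratio = 2.5 / 0.212 = 11.8

11.8


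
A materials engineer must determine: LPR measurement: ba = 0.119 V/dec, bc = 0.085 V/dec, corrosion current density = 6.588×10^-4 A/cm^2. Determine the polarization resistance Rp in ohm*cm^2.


Apply the Stern-Geary equation: Rp = ba*bc / (2.303*icorr*(ba+bc))
ba*bc = 0.119*0.085 = 0.010115
ba+bc = 0.204; 2.303*icorr*(ba+bc) = 2.303*6.588×10^-4*0.204 = 3.0951215×10^-4
Rp = 0.010115 / 3.0951215×10^-4 = 32.68 ohm*cm^2

32.68 ohm*cm^2


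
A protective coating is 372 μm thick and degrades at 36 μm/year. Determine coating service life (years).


Service life = thickness / degradation rate
Life = 372 / 36 = 10.3 years

10.3 years


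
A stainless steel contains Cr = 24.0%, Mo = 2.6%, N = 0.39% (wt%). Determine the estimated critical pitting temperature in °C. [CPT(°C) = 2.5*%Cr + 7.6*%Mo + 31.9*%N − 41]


Apply the ASTM G48 empirical CPT estimate: CPT(°C) = 2.5*%Cr + 7.6*%Mo + 31.9*%N − 41
2.5*24.0 = 60; 7.6*2.6 = 19.76; 31.9*0.39 = 12.441
CPT = 60 + 19.76 + 12.441 − 41 = 51.201 °C
Rounded to 0.1 °C: CPT ≈ 51.2 °C

51.2 °C


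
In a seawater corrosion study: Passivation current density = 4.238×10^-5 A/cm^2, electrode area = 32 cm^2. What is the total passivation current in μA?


I = i_pass * A, then convert A → μA (×10^6)
I = 4.238×10^-5 * 32 * 10^6 = 1356.16 μA

1356.16 μA


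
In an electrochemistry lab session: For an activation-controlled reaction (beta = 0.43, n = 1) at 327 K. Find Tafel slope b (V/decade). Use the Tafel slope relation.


Apply the Tafel slope relation: b = 2.303*R*T/(beta*n*F)
Numerator: 2.303 * 8.314 * 327 = 6261.12
Denominator: 0.43 * 1 * 96485 = 41488.55
b = 6261.12 / 41488.55 = 0.1509 V/decade

0.1509 V/decade


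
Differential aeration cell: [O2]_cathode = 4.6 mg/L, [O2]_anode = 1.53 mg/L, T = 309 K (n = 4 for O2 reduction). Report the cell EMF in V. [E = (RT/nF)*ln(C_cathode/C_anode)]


Apply the Nernst concentration-cell relation: E = (RT/nF)*ln(C_cathode/C_anode)
RT/nF = 8.314*309/(4*96485) = 0.00665654 V
ln(4.6/1.53) = 1.10079
E = 0.00665654 * 1.10079 = 0.00733 V

0.00733 V


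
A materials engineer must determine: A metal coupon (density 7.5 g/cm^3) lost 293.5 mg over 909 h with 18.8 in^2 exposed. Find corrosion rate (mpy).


Apply the mpy weight-loss relation: CR = 534 * W / (D * A * T)
Numerator: 534 * 293.5 = 156729.0
Denominator: 7.5 * 18.8 * 909 = 128169.0
CR = 156729.0 / 128169.0 = 1.22283 mpy

1.22283 mpy


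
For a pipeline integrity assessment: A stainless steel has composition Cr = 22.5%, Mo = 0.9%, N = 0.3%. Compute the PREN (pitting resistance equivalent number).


Apply the PREN formula: PREN = Cr + 3.3*Mo + 16*N
PREN = 22.5 + 3.3*0.9 + 16*0.3
PREN = 22.5 + 2.97 + 4.8 = 30.27

30.27


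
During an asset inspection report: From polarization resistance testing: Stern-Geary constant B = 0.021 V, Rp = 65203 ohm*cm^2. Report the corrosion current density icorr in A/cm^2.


Apply the Stern-Geary relation: icorr = B / Rp
icorr = 0.021 / 65203 = 3.221×10^-7 A/cm^2

3.221×10^-7 A/cm^2


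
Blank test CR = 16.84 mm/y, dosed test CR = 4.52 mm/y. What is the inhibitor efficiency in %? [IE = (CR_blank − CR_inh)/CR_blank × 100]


Apply the inhibitor-efficiency definition: IE = (CR_blank − CR_inh)/CR_blank × 100
IE = (16.84 − 4.52) / 16.84 × 100
IE = 12.32 / 16.84 × 100 = 73.2 %

73.2 %


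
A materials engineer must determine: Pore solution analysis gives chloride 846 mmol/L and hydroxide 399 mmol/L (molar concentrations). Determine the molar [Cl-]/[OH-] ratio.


Threshold parameter = [Cl-] / [OH-] (molar basis; both in mmol/L, so units cancel)
Ratio = 846 / 399 = 2.12

2.12


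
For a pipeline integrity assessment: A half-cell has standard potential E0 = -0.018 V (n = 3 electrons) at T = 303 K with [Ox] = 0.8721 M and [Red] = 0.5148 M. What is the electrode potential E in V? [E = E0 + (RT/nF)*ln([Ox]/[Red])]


Apply the Nernst equation: E = E0 + (RT/nF)*ln([Ox]/[Red])
Step 1: RT/nF = 8.314*303/(3*96485) = 0.00870305 V
Step 2: [Ox]/[Red] = 0.8721/0.5148 = 1.694056
Step 3: ln(1.694056) = 0.527126
Step 4: correction = 0.00870305 * 0.527126 = 0.0046 V
E = -0.018 + 0.0046 = -0.0134 V

-0.0134 V


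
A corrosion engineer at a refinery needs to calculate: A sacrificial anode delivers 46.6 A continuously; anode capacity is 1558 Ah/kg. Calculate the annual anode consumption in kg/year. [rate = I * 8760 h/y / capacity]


Annual consumption = current * hours per year / capacity
Rate = 46.6 * 8760 / 1558 = 262.0 kg/year

262.0 kg/year


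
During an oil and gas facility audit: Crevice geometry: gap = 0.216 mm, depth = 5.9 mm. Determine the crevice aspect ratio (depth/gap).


Aspect ratio = depth / gap
Ratio = 5.9 / 0.216 = 27.3

27.3


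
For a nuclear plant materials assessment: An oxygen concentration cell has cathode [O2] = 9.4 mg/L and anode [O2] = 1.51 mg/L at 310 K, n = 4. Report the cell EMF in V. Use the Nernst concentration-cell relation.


Apply the Nernst concentration-cell relation: E = (RT/nF)*ln(C_cathode/C_anode)
RT/nF = 8.314*310/(4*96485) = 0.00667808 V
ln(9.4/1.51) = 1.8286
E = 0.00667808 * 1.8286 = 0.01221 V

0.01221 V


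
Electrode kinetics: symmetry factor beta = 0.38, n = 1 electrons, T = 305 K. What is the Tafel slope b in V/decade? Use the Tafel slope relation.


Apply the Tafel slope relation: b = 2.303*R*T/(beta*n*F)
Numerator: 2.303 * 8.314 * 305 = 5839.88
Denominator: 0.38 * 1 * 96485 = 36664.3
b = 5839.88 / 36664.3 = 0.159 V/decade

0.159 V/decade


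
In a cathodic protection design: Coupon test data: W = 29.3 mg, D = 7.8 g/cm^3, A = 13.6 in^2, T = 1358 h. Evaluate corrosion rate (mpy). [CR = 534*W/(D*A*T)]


Apply the mpy weight-loss relation: CR = 534 * W / (D * A * T)
Numerator: 534 * 29.3 = 15646.2
Denominator: 7.8 * 13.6 * 1358 = 144056.64
CR = 15646.2 / 144056.64 = 0.10861 mpy

0.10861 mpy


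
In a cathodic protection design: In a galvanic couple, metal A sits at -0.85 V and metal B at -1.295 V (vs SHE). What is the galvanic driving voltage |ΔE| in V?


Driving voltage is the absolute potential difference.
|ΔE| = |-0.85 − (-1.295)| = 0.445 V

0.445 V


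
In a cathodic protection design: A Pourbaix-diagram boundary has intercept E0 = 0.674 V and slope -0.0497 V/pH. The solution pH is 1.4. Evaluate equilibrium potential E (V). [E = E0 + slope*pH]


Apply the Pourbaix line equation: E = E0 + slope*pH
E = 0.674 + (-0.0497)*1.4 = 0.674 + (-0.06958) = 0.60442 V
Rounded to 3 decimal places: E = 0.604 V

0.604 V


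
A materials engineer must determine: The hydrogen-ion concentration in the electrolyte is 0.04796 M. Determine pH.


pH = −log10[H+]
pH = −log10(0.04796) = 1.32

1.32


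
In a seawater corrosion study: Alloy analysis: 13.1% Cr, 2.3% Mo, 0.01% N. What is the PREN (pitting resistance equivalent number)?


Apply the PREN formula: PREN = Cr + 3.3*Mo + 16*N
PREN = 13.1 + 3.3*2.3 + 16*0.01
PREN = 13.1 + 7.59 + 0.16 = 20.85

20.85


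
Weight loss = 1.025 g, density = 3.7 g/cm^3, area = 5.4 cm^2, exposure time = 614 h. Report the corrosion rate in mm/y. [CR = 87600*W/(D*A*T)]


Apply the mm/y weight-loss relation: CR = 87600 * W / (D * A * T)
Numerator: 87600 * 1.025 = 89790.0
Denominator: 3.7 * 5.4 * 614 = 12267.72
CR = 89790.0 / 12267.72 = 7.31921 mm/y

7.31921 mm/y


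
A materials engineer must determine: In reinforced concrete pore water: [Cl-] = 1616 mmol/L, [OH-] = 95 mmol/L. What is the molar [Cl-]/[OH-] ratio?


Threshold parameter = [Cl-] / [OH-] (molar basis; both in mmol/L, so units cancel)
Ratio = 1616 / 95 = 17.01

17.01


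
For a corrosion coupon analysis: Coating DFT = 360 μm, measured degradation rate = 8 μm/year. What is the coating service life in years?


Service life = thickness / degradation rate
Life = 360 / 8 = 45.0 years

45.0 years


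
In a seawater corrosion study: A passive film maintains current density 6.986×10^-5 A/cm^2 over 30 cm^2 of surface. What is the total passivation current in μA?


I = i_pass * A, then convert A → μA (×10^6)
I = 6.986×10^-5 * 30 * 10^6 = 2095.8 μA

2095.8 μA


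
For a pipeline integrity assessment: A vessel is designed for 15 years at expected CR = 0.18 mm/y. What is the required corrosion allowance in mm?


Corrosion allowance = CR × design life
CA = 0.18 * 15 = 2.7 mm

2.7 mm


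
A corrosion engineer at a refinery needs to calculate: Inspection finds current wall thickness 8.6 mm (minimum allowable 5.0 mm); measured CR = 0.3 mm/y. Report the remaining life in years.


Apply the remaining-life relation: RL = (t_current − t_min) / CR
RL = (8.6 − 5.0) / 0.3 = 3.6 / 0.3 = 12.0 years

12.0 years


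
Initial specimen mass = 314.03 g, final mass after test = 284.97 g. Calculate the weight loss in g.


Weight loss = initial − final
WL = 314.03 − 284.97 = 29.06 g

29.06 g


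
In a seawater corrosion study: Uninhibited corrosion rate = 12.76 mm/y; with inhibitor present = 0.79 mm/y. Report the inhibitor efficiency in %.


Apply the inhibitor-efficiency definition: IE = (CR_blank − CR_inh)/CR_blank × 100
IE = (12.76 − 0.79) / 12.76 × 100
IE = 11.97 / 12.76 × 100 = 93.8 %

93.8 %


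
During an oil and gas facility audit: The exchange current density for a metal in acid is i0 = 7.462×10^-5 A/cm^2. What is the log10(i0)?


i0 = 7.462×10^-5 A/cm^2
log10(i0) = -4.127

-4.127


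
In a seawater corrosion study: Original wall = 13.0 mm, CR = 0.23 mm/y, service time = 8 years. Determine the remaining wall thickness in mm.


Remaining wall = original − CR × time
t = 13.0 − 0.23*8 = 13.0 − 1.84 = 11.16 mm

11.16 mm


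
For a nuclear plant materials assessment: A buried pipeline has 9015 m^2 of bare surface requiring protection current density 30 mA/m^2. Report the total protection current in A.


I = area * current density, then convert mA → A (÷1000)
I = 9015 * 30 / 1000 = 270.45 A

270.45 A


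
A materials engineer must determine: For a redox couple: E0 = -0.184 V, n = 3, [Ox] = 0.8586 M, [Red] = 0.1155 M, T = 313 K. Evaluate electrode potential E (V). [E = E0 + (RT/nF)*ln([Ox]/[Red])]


Apply the Nernst equation: E = E0 + (RT/nF)*ln([Ox]/[Red])
Step 1: RT/nF = 8.314*313/(3*96485) = 0.00899028 V
Step 2: [Ox]/[Red] = 0.8586/0.1155 = 7.433766
Step 3: ln(7.433766) = 2.006033
Step 4: correction = 0.00899028 * 2.006033 = 0.018 V
E = -0.184 + 0.018 = -0.166 V

-0.166 V


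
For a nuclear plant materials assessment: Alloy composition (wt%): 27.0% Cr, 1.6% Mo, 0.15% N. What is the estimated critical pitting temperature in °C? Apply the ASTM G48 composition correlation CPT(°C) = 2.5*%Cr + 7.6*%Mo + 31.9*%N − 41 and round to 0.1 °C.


Apply the ASTM G48 empirical CPT estimate: CPT(°C) = 2.5*%Cr + 7.6*%Mo + 31.9*%N − 41
2.5*27.0 = 67.5; 7.6*1.6 = 12.16; 31.9*0.15 = 4.785
CPT = 67.5 + 12.16 + 4.785 − 41 = 43.445 °C
Rounded to 0.1 °C: CPT ≈ 43.4 °C

43.4 °C


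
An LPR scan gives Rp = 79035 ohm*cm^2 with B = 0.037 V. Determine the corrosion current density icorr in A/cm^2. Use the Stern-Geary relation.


Apply the Stern-Geary relation: icorr = B / Rp
icorr = 0.037 / 79035 = 4.681×10^-7 A/cm^2

4.681×10^-7 A/cm^2


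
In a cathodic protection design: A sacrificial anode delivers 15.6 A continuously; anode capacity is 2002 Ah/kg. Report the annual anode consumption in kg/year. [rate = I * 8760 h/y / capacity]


Annual consumption = current * hours per year / capacity
Rate = 15.6 * 8760 / 2002 = 68.3 kg/year

68.3 kg/year


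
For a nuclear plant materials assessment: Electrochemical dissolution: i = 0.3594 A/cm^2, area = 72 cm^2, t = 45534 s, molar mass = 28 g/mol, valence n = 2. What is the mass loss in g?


Apply Faraday's law: m = i*A*t*M / (n*F)
Total charge passed Q = i*A*t = 0.3594*72*45534 = 1178274.2112 C
m = Q*M/(n*F) = 1178274.2112*28/(2*96485) = 170.968 g

170.968 g


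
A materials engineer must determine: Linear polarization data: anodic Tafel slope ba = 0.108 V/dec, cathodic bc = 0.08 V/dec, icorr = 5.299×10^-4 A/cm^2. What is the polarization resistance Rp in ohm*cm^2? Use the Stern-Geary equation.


Apply the Stern-Geary equation: Rp = ba*bc / (2.303*icorr*(ba+bc))
ba*bc = 0.108*0.08 = 0.00864
ba+bc = 0.188; 2.303*icorr*(ba+bc) = 2.303*5.299×10^-4*0.188 = 2.2942762×10^-4
Rp = 0.00864 / 2.2942762×10^-4 = 37.66 ohm*cm^2

37.66 ohm*cm^2


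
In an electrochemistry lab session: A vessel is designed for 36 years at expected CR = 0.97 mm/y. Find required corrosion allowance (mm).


Corrosion allowance = CR × design life
CA = 0.97 * 36 = 34.92 mm

34.92 mm


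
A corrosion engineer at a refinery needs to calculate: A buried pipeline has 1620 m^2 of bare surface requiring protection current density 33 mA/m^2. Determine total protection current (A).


I = area * current density, then convert mA → A (÷1000)
I = 1620 * 33 / 1000 = 53.46 A

53.46 A


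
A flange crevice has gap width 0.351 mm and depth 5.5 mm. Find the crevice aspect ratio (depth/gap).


Aspect ratio = depth / gap
Ratio = 5.5 / 0.351 = 15.7

15.7


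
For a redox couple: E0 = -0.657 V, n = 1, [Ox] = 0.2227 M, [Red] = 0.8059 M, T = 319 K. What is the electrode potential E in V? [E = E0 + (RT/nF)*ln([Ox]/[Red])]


Apply the Nernst equation: E = E0 + (RT/nF)*ln([Ox]/[Red])
Step 1: RT/nF = 8.314*319/(1*96485) = 0.02748786 V
Step 2: [Ox]/[Red] = 0.2227/0.8059 = 0.276337
Step 3: ln(0.276337) = -1.286134
Step 4: correction = 0.02748786 * -1.286134 = -0.0354 V
E = -0.657 + -0.0354 = -0.6924 V

-0.6924 V


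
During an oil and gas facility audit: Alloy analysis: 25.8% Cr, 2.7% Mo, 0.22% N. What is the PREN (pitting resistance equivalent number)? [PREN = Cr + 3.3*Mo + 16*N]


Apply the PREN formula: PREN = Cr + 3.3*Mo + 16*N
PREN = 25.8 + 3.3*2.7 + 16*0.22
PREN = 25.8 + 8.91 + 3.52 = 38.23

38.23


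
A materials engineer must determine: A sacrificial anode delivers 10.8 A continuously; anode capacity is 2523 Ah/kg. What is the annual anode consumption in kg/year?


Annual consumption = current * hours per year / capacity
Rate = 10.8 * 8760 / 2523 = 37.5 kg/year

37.5 kg/year


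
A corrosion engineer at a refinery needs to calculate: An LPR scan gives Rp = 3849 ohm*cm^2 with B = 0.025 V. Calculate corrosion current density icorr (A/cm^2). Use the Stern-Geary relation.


Apply the Stern-Geary relation: icorr = B / Rp
icorr = 0.025 / 3849 = 6.495×10^-6 A/cm^2

6.495×10^-6 A/cm^2


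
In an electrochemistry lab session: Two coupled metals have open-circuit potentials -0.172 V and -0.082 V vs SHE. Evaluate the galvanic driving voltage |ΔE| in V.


Driving voltage is the absolute potential difference.
|ΔE| = |-0.172 − (-0.082)| = 0.09 V

0.09 V


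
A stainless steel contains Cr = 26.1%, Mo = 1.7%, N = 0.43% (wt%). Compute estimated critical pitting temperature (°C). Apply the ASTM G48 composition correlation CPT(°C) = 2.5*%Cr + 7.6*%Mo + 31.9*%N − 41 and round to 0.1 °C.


Apply the ASTM G48 empirical CPT estimate: CPT(°C) = 2.5*%Cr + 7.6*%Mo + 31.9*%N − 41
2.5*26.1 = 65.25; 7.6*1.7 = 12.92; 31.9*0.43 = 13.717
CPT = 65.25 + 12.92 + 13.717 − 41 = 50.887 °C
Rounded to 0.1 °C: CPT ≈ 50.9 °C

50.9 °C


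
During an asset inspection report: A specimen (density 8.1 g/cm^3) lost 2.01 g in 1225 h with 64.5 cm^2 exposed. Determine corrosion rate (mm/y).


Apply the mm/y weight-loss relation: CR = 87600 * W / (D * A * T)
Numerator: 87600 * 2.01 = 176076.0
Denominator: 8.1 * 64.5 * 1225 = 640001.25
CR = 176076.0 / 640001.25 = 0.27512 mm/y

0.27512 mm/y


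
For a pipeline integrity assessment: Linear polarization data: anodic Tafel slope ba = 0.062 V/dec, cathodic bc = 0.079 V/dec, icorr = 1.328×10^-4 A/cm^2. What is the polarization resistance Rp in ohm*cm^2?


Apply the Stern-Geary equation: Rp = ba*bc / (2.303*icorr*(ba+bc))
ba*bc = 0.062*0.079 = 0.004898
ba+bc = 0.141; 2.303*icorr*(ba+bc) = 2.303*1.328×10^-4*0.141 = 4.3123214×10^-5
Rp = 0.004898 / 4.3123214×10^-5 = 113.6 ohm*cm^2

113.6 ohm*cm^2


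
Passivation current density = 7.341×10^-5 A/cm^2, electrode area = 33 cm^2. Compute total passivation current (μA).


I = i_pass * A, then convert A → μA (×10^6)
I = 7.341×10^-5 * 33 * 10^6 = 2422.53 μA

2422.53 μA


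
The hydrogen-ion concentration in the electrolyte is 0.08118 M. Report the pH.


pH = −log10[H+]
pH = −log10(0.08118) = 1.09

1.09


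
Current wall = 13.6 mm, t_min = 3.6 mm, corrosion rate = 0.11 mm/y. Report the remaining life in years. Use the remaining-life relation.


Apply the remaining-life relation: RL = (t_current − t_min) / CR
RL = (13.6 − 3.6) / 0.11 = 10.0 / 0.11 = 90.9 years

90.9 years


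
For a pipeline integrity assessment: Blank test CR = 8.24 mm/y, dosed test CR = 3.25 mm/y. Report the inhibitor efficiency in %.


Apply the inhibitor-efficiency definition: IE = (CR_blank − CR_inh)/CR_blank × 100
IE = (8.24 − 3.25) / 8.24 × 100
IE = 4.99 / 8.24 × 100 = 60.6 %

60.6 %


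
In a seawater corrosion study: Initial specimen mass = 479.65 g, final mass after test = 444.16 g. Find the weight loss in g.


Weight loss = initial − final
WL = 479.65 − 444.16 = 35.49 g

35.49 g


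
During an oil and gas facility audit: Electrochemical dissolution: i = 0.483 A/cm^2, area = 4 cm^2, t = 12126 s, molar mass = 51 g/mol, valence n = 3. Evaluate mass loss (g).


Apply Faraday's law: m = i*A*t*M / (n*F)
Total charge passed Q = i*A*t = 0.483*4*12126 = 23427.432 C
m = Q*M/(n*F) = 23427.432*51/(3*96485) = 4.128 g

4.128 g


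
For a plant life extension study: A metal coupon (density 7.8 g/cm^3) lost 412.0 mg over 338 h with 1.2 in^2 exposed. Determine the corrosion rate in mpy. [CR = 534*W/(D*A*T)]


Apply the mpy weight-loss relation: CR = 534 * W / (D * A * T)
Numerator: 534 * 412.0 = 220008.0
Denominator: 7.8 * 1.2 * 338 = 3163.68
CR = 220008.0 / 3163.68 = 69.5418 mpy

69.5418 mpy


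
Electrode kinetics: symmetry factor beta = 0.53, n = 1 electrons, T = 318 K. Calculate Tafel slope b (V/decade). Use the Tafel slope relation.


Apply the Tafel slope relation: b = 2.303*R*T/(beta*n*F)
Numerator: 2.303 * 8.314 * 318 = 6088.79
Denominator: 0.53 * 1 * 96485 = 51137.05
b = 6088.79 / 51137.05 = 0.119 V/decade

0.119 V/decade


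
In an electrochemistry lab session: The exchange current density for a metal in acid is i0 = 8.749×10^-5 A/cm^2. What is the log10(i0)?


i0 = 8.749×10^-5 A/cm^2
log10(i0) = -4.058

-4.058


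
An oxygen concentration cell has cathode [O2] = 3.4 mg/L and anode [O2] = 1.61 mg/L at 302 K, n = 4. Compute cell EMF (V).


Apply the Nernst concentration-cell relation: E = (RT/nF)*ln(C_cathode/C_anode)
RT/nF = 8.314*302/(4*96485) = 0.00650575 V
ln(3.4/1.61) = 0.74754
E = 0.00650575 * 0.74754 = 0.00486 V

0.00486 V


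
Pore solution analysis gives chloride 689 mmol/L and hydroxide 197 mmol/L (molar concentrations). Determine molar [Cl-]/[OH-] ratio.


Threshold parameter = [Cl-] / [OH-] (molar basis; both in mmol/L, so units cancel)
Ratio = 689 / 197 = 3.5

3.5


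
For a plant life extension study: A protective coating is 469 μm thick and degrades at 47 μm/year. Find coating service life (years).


Service life = thickness / degradation rate
Life = 469 / 47 = 10.0 years

10.0 years


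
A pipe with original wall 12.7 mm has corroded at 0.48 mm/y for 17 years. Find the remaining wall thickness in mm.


Remaining wall = original − CR × time
t = 12.7 − 0.48*17 = 12.7 − 8.16 = 4.54 mm

4.54 mm


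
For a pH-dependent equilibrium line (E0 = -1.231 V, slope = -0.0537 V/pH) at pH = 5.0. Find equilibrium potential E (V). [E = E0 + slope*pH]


Apply the Pourbaix line equation: E = E0 + slope*pH
E = -1.231 + (-0.0537)*5.0 = -1.231 + (-0.2685) = -1.4995 V
Rounded to 3 decimal places: E = -1.500 V

-1.500 V


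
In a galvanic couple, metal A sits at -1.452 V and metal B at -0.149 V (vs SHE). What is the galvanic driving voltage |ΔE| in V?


Driving voltage is the absolute potential difference.
|ΔE| = |-1.452 − (-0.149)| = 1.303 V

1.303 V


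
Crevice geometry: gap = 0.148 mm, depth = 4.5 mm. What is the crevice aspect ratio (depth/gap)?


Aspect ratio = depth / gap
Ratio = 4.5 / 0.148 = 30.4

30.4


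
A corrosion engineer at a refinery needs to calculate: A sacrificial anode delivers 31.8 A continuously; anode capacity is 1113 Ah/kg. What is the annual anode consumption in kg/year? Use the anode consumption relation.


Annual consumption = current * hours per year / capacity
Rate = 31.8 * 8760 / 1113 = 250.3 kg/year

250.3 kg/year


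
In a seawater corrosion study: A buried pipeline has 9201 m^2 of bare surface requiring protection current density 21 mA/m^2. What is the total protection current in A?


I = area * current density, then convert mA → A (÷1000)
I = 9201 * 21 / 1000 = 193.22 A

193.22 A


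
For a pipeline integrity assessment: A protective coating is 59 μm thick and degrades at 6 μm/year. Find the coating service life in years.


Service life = thickness / degradation rate
Life = 59 / 6 = 9.8 years

9.8 years


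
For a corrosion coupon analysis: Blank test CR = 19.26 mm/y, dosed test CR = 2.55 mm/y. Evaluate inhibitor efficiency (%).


Apply the inhibitor-efficiency definition: IE = (CR_blank − CR_inh)/CR_blank × 100
IE = (19.26 − 2.55) / 19.26 × 100
IE = 16.71 / 19.26 × 100 = 86.8 %

86.8 %


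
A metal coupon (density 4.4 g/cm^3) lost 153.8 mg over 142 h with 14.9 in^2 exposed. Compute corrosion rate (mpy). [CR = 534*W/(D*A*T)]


Apply the mpy weight-loss relation: CR = 534 * W / (D * A * T)
Numerator: 534 * 153.8 = 82129.2
Denominator: 4.4 * 14.9 * 142 = 9309.52
CR = 82129.2 / 9309.52 = 8.822 mpy

8.822 mpy


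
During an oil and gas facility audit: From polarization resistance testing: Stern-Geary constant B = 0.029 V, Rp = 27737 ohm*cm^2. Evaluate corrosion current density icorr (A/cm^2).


Apply the Stern-Geary relation: icorr = B / Rp
icorr = 0.029 / 27737 = 1.046×10^-6 A/cm^2

1.046×10^-6 A/cm^2


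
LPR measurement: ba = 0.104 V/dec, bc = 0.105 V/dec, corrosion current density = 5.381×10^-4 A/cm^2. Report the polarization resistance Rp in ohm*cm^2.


Apply the Stern-Geary equation: Rp = ba*bc / (2.303*icorr*(ba+bc))
ba*bc = 0.104*0.105 = 0.01092
ba+bc = 0.209; 2.303*icorr*(ba+bc) = 2.303*5.381×10^-4*0.209 = 2.5900206×10^-4
Rp = 0.01092 / 2.5900206×10^-4 = 42.16 ohm*cm^2

42.16 ohm*cm^2


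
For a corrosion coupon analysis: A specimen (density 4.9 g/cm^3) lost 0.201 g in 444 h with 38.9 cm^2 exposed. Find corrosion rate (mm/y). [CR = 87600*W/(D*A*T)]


Apply the mm/y weight-loss relation: CR = 87600 * W / (D * A * T)
Numerator: 87600 * 0.201 = 17607.6
Denominator: 4.9 * 38.9 * 444 = 84630.84
CR = 17607.6 / 84630.84 = 0.2081 mm/y

0.2081 mm/y


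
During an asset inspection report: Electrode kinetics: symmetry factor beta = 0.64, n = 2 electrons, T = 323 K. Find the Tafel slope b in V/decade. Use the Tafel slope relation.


Apply the Tafel slope relation: b = 2.303*R*T/(beta*n*F)
Numerator: 2.303 * 8.314 * 323 = 6184.53
Denominator: 0.64 * 2 * 96485 = 123500.8
b = 6184.53 / 123500.8 = 0.05 V/decade

0.05 V/decade


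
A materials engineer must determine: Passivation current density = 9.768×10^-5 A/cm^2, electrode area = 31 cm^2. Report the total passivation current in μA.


I = i_pass * A, then convert A → μA (×10^6)
I = 9.768×10^-5 * 31 * 10^6 = 3028.08 μA

3028.08 μA


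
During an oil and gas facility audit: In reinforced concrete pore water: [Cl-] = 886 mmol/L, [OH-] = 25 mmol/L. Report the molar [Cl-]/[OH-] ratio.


Threshold parameter = [Cl-] / [OH-] (molar basis; both in mmol/L, so units cancel)
Ratio = 886 / 25 = 35.44

35.44


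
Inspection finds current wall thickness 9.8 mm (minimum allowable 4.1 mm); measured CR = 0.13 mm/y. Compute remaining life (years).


Apply the remaining-life relation: RL = (t_current − t_min) / CR
RL = (9.8 − 4.1) / 0.13 = 5.7 / 0.13 = 43.8 years

43.8 years


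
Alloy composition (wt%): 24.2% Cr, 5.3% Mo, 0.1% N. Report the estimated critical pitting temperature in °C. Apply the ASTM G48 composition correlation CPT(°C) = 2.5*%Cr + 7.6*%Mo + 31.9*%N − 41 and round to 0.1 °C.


Apply the ASTM G48 empirical CPT estimate: CPT(°C) = 2.5*%Cr + 7.6*%Mo + 31.9*%N − 41
2.5*24.2 = 60.5; 7.6*5.3 = 40.28; 31.9*0.1 = 3.19
CPT = 60.5 + 40.28 + 3.19 − 41 = 62.97 °C
Rounded to 0.1 °C: CPT ≈ 63.0 °C

63.0 °C


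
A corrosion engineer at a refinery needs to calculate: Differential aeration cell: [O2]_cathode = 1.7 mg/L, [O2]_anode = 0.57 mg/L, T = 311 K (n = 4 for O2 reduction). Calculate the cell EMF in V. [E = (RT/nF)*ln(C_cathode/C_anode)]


Apply the Nernst concentration-cell relation: E = (RT/nF)*ln(C_cathode/C_anode)
RT/nF = 8.314*311/(4*96485) = 0.00669963 V
ln(1.7/0.57) = 1.09275
E = 0.00669963 * 1.09275 = 0.00732 V

0.00732 V


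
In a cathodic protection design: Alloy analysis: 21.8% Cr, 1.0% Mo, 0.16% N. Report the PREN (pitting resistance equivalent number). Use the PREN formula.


Apply the PREN formula: PREN = Cr + 3.3*Mo + 16*N
PREN = 21.8 + 3.3*1.0 + 16*0.16
PREN = 21.8 + 3.3 + 2.56 = 27.66

27.66


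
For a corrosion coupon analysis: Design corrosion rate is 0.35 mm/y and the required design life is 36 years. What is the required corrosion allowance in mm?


Corrosion allowance = CR × design life
CA = 0.35 * 36 = 12.6 mm

12.6 mm


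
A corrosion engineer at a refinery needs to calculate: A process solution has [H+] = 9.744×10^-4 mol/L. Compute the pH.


pH = −log10[H+]
pH = −log10(9.744×10^-4) = 3.01

3.01


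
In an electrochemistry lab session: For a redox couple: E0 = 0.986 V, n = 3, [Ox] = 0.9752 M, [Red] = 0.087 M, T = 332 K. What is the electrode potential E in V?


Apply the Nernst equation: E = E0 + (RT/nF)*ln([Ox]/[Red])
Step 1: RT/nF = 8.314*332/(3*96485) = 0.00953602 V
Step 2: [Ox]/[Red] = 0.9752/0.087 = 11.209195
Step 3: ln(11.209195) = 2.416734
Step 4: correction = 0.00953602 * 2.416734 = 0.023 V
E = 0.986 + 0.023 = 1.009 V

1.009 V


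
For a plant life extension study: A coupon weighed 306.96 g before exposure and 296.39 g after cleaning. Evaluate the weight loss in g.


Weight loss = initial − final
WL = 306.96 − 296.39 = 10.57 g

10.57 g


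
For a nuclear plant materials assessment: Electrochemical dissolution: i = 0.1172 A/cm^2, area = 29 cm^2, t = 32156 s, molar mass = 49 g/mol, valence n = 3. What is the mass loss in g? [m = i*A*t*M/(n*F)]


Apply Faraday's law: m = i*A*t*M / (n*F)
Total charge passed Q = i*A*t = 0.1172*29*32156 = 109291.8128 C
m = Q*M/(n*F) = 109291.8128*49/(3*96485) = 18.501 g

18.501 g


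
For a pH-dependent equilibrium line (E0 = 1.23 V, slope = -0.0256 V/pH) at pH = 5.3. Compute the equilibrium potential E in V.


Apply the Pourbaix line equation: E = E0 + slope*pH
E = 1.23 + (-0.0256)*5.3 = 1.23 + (-0.13568) = 1.09432 V
Rounded to 4 decimal places: E = 1.0943 V

1.0943 V


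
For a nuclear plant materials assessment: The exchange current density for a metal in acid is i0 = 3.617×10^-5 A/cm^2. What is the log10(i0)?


i0 = 3.617×10^-5 A/cm^2
log10(i0) = -4.442

-4.442


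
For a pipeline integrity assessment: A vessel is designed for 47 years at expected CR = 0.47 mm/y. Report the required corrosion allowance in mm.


Corrosion allowance = CR × design life
CA = 0.47 * 47 = 22.09 mm

22.09 mm


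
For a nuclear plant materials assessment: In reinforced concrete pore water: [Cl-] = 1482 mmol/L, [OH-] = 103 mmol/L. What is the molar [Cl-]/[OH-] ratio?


Threshold parameter = [Cl-] / [OH-] (molar basis; both in mmol/L, so units cancel)
Ratio = 1482 / 103 = 14.39

14.39


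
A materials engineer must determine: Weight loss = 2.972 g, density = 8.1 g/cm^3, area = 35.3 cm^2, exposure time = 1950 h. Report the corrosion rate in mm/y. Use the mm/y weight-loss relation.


Apply the mm/y weight-loss relation: CR = 87600 * W / (D * A * T)
Numerator: 87600 * 2.972 = 260347.2
Denominator: 8.1 * 35.3 * 1950 = 557563.5
CR = 260347.2 / 557563.5 = 0.4669 mm/y

0.4669 mm/y


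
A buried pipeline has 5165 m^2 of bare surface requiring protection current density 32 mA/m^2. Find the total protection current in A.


I = area * current density, then convert mA → A (÷1000)
I = 5165 * 32 / 1000 = 165.28 A

165.28 A


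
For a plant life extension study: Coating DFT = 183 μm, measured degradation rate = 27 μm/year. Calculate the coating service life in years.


Service life = thickness / degradation rate
Life = 183 / 27 = 6.8 years

6.8 years


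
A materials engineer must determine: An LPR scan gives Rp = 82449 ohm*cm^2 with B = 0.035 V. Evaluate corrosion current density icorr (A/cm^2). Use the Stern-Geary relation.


Apply the Stern-Geary relation: icorr = B / Rp
icorr = 0.035 / 82449 = 4.245×10^-7 A/cm^2

4.245×10^-7 A/cm^2


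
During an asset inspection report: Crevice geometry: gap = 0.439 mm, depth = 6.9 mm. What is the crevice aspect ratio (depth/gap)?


Aspect ratio = depth / gap
Ratio = 6.9 / 0.439 = 15.7

15.7


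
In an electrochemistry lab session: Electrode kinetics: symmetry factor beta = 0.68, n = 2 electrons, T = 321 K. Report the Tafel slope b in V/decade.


Apply the Tafel slope relation: b = 2.303*R*T/(beta*n*F)
Numerator: 2.303 * 8.314 * 321 = 6146.23
Denominator: 0.68 * 2 * 96485 = 131219.6
b = 6146.23 / 131219.6 = 0.047 V/decade

0.047 V/decade


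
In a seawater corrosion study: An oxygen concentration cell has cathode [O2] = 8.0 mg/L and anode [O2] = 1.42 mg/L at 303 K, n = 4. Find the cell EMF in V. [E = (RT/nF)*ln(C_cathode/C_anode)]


Apply the Nernst concentration-cell relation: E = (RT/nF)*ln(C_cathode/C_anode)
RT/nF = 8.314*303/(4*96485) = 0.00652729 V
ln(8.0/1.42) = 1.72878
E = 0.00652729 * 1.72878 = 0.01128 V

0.01128 V


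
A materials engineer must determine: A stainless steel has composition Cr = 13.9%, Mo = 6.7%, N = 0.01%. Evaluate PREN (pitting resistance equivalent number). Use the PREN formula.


Apply the PREN formula: PREN = Cr + 3.3*Mo + 16*N
PREN = 13.9 + 3.3*6.7 + 16*0.01
PREN = 13.9 + 22.11 + 0.16 = 36.17

36.17


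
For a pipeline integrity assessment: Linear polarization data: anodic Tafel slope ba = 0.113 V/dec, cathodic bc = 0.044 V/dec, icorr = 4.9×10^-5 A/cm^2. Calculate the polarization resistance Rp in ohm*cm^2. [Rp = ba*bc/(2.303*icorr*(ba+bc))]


Apply the Stern-Geary equation: Rp = ba*bc / (2.303*icorr*(ba+bc))
ba*bc = 0.113*0.044 = 0.004972
ba+bc = 0.157; 2.303*icorr*(ba+bc) = 2.303*4.9×10^-5*0.157 = 1.7716979×10^-5
Rp = 0.004972 / 1.7716979×10^-5 = 280.63 ohm*cm^2

280.63 ohm*cm^2


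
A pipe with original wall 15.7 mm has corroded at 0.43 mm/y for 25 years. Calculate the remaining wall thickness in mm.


Remaining wall = original − CR × time
t = 15.7 − 0.43*25 = 15.7 − 10.75 = 4.95 mm

4.95 mm


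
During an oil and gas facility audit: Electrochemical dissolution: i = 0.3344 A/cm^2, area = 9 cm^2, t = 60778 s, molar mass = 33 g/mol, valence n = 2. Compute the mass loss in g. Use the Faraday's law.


Apply Faraday's law: m = i*A*t*M / (n*F)
Total charge passed Q = i*A*t = 0.3344*9*60778 = 182917.4688 C
m = Q*M/(n*F) = 182917.4688*33/(2*96485) = 31.2809 g

31.2809 g


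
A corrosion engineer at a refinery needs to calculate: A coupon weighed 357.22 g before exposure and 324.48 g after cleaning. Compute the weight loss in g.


Weight loss = initial − final
WL = 357.22 − 324.48 = 32.74 g

32.74 g


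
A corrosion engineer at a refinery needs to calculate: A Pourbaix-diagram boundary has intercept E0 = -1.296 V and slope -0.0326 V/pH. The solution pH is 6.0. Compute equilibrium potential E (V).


Apply the Pourbaix line equation: E = E0 + slope*pH
E = -1.296 + (-0.0326)*6.0 = -1.296 + (-0.1956) = -1.4916 V
Rounded to 3 decimal places: E = -1.492 V

-1.492 V


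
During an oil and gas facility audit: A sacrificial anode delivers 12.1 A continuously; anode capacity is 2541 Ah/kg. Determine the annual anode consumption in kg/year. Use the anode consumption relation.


Annual consumption = current * hours per year / capacity
Rate = 12.1 * 8760 / 2541 = 41.7 kg/year

41.7 kg/year
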